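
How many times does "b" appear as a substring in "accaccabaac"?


Searching for "b" in "accaccabaac"
Scanning each position:
  Position 0: "a" => no
  Position 1: "c" => no
  Position 2: "c" => no
  Position 3: "a" => no
  Position 4: "c" => no
  Position 5: "c" => no
  Position 6: "a" => no
  Position 7: "b" => MATCH
  Position 8: "a" => no
  Position 9: "a" => no
  Position 10: "c" => no
Total occurrences: 1

1


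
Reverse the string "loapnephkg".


Input: loapnephkg
Reading characters right to left:
  Position 9: 'g'
  Position 8: 'k'
  Position 7: 'h'
  Position 6: 'p'
  Position 5: 'e'
  Position 4: 'n'
  Position 3: 'p'
  Position 2: 'a'
  Position 1: 'o'
  Position 0: 'l'
Reversed: gkhpenpaol

gkhpenpaol


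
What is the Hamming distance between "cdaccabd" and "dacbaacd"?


Comparing "cdaccabd" and "dacbaacd" position by position:
  Position 0: 'c' vs 'd' => differ
  Position 1: 'd' vs 'a' => differ
  Position 2: 'a' vs 'c' => differ
  Position 3: 'c' vs 'b' => differ
  Position 4: 'c' vs 'a' => differ
  Position 5: 'a' vs 'a' => same
  Position 6: 'b' vs 'c' => differ
  Position 7: 'd' vs 'd' => same
Total differences (Hamming distance): 6

6


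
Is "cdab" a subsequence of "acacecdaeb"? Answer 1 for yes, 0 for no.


Check if "cdab" is a subsequence of "acacecdaeb"
Greedy scan:
  Position 0 ('a'): no match needed
  Position 1 ('c'): matches sub[0] = 'c'
  Position 2 ('a'): no match needed
  Position 3 ('c'): no match needed
  Position 4 ('e'): no match needed
  Position 5 ('c'): no match needed
  Position 6 ('d'): matches sub[1] = 'd'
  Position 7 ('a'): matches sub[2] = 'a'
  Position 8 ('e'): no match needed
  Position 9 ('b'): matches sub[3] = 'b'
All 4 characters matched => is a subsequence

1


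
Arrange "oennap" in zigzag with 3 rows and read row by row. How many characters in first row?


Zigzag "oennap" into 3 rows:
Placing characters:
  'o' => row 0
  'e' => row 1
  'n' => row 2
  'n' => row 1
  'a' => row 0
  'p' => row 1
Rows:
  Row 0: "oa"
  Row 1: "enp"
  Row 2: "n"
First row length: 2

2


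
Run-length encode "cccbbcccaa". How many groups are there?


Input: cccbbcccaa
Scanning for consecutive runs:
  Group 1: 'c' x 3 (positions 0-2)
  Group 2: 'b' x 2 (positions 3-4)
  Group 3: 'c' x 3 (positions 5-7)
  Group 4: 'a' x 2 (positions 8-9)
Total groups: 4

4


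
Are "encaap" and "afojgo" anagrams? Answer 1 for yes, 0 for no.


Strings: "encaap", "afojgo"
Sorted first:  aacenp
Sorted second: afgjoo
Differ at position 1: 'a' vs 'f' => not anagrams

0


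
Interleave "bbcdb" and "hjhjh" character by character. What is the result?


Interleaving "bbcdb" and "hjhjh":
  Position 0: 'b' from first, 'h' from second => "bh"
  Position 1: 'b' from first, 'j' from second => "bj"
  Position 2: 'c' from first, 'h' from second => "ch"
  Position 3: 'd' from first, 'j' from second => "dj"
  Position 4: 'b' from first, 'h' from second => "bh"
Result: bhbjchdjbh

bhbjchdjbh


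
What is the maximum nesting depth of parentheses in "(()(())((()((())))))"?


Input: "(()(())((()((())))))"
Tracking depth:
  Position 0 '(': depth becomes 1
  Position 1 '(': depth becomes 2
  Position 2 ')': depth becomes 1
  Position 3 '(': depth becomes 2
  Position 4 '(': depth becomes 3
  Position 5 ')': depth becomes 2
  Position 6 ')': depth becomes 1
  Position 7 '(': depth becomes 2
  Position 8 '(': depth becomes 3
  Position 9 '(': depth becomes 4
  Position 10 ')': depth becomes 3
  Position 11 '(': depth becomes 4
  Position 12 '(': depth becomes 5
  Position 13 '(': depth becomes 6
  Position 14 ')': depth becomes 5
  Position 15 ')': depth becomes 4
  Position 16 ')': depth becomes 3
  Position 17 ')': depth becomes 2
  Position 18 ')': depth becomes 1
  Position 19 ')': depth becomes 0
Maximum depth reached: 6

6


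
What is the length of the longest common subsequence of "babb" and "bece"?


LCS of "babb" and "bece"
DP table:
           b    e    c    e
      0    0    0    0    0
  b   0    1    1    1    1
  a   0    1    1    1    1
  b   0    1    1    1    1
  b   0    1    1    1    1
LCS length = dp[4][4] = 1

1


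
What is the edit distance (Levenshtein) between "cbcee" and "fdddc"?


Computing edit distance: "cbcee" -> "fdddc"
DP table:
           f    d    d    d    c
      0    1    2    3    4    5
  c   1    1    2    3    4    4
  b   2    2    2    3    4    5
  c   3    3    3    3    4    4
  e   4    4    4    4    4    5
  e   5    5    5    5    5    5
Edit distance = dp[5][5] = 5

5


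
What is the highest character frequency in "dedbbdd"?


Input: dedbbdd
Character counts:
  'b': 2
  'd': 4
  'e': 1
Maximum frequency: 4

4


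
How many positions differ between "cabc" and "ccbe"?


Comparing "cabc" and "ccbe" position by position:
  Position 0: 'c' vs 'c' => same
  Position 1: 'a' vs 'c' => DIFFER
  Position 2: 'b' vs 'b' => same
  Position 3: 'c' vs 'e' => DIFFER
Positions that differ: 2

2


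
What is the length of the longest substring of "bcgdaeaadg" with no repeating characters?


Input: "bcgdaeaadg"
Sliding window (track last position of each char):
  Position 0 ('b'): window [0,0] length 1 -- new best
  Position 1 ('c'): window [0,1] length 2 -- new best
  Position 2 ('g'): window [0,2] length 3 -- new best
  Position 3 ('d'): window [0,3] length 4 -- new best
  Position 4 ('a'): window [0,4] length 5 -- new best
  Position 5 ('e'): window [0,5] length 6 -- new best
  Position 6 ('a'): repeat (last at 4), move window start to 5
  Position 6 ('a'): window [5,6] length 2
  Position 7 ('a'): repeat (last at 6), move window start to 7
  Position 7 ('a'): window [7,7] length 1
  Position 8 ('d'): window [7,8] length 2
  Position 9 ('g'): window [7,9] length 3
Longest substring with no repeats: "bcgdae" with length 6

6


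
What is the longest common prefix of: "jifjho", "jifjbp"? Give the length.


Words: jifjho, jifjbp
  Position 0: all 'j' => match
  Position 1: all 'i' => match
  Position 2: all 'f' => match
  Position 3: all 'j' => match
  Position 4: ('h', 'b') => mismatch, stop
LCP = "jifj" (length 4)

4


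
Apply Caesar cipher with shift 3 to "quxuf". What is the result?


Caesar cipher: shift "quxuf" by 3
  'q' (pos 16) + 3 = pos 19 = 't'
  'u' (pos 20) + 3 = pos 23 = 'x'
  'x' (pos 23) + 3 = pos 0 = 'a'
  'u' (pos 20) + 3 = pos 23 = 'x'
  'f' (pos 5) + 3 = pos 8 = 'i'
Result: txaxi

txaxi


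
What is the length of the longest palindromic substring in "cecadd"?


Input: "cecadd"
Checking substrings for palindromes:
  [0:3] "cec" (len 3) => palindrome
  [4:6] "dd" (len 2) => palindrome
Longest palindromic substring: "cec" with length 3

3


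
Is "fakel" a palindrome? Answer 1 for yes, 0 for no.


Input: fakel
Reversed: lekaf
  Compare pos 0 ('f') with pos 4 ('l'): MISMATCH
  Compare pos 1 ('a') with pos 3 ('e'): MISMATCH
Result: not a palindrome

0


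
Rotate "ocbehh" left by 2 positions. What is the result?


Input: "ocbehh", rotate left by 2
First 2 characters: "oc"
Remaining characters: "behh"
Concatenate remaining + first: "behh" + "oc" = "behhoc"

behhoc


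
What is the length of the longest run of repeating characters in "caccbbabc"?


Input: "caccbbabc"
Scanning for longest run:
  Position 1 ('a'): new char, reset run to 1
  Position 2 ('c'): new char, reset run to 1
  Position 3 ('c'): continues run of 'c', length=2
  Position 4 ('b'): new char, reset run to 1
  Position 5 ('b'): continues run of 'b', length=2
  Position 6 ('a'): new char, reset run to 1
  Position 7 ('b'): new char, reset run to 1
  Position 8 ('c'): new char, reset run to 1
Longest run: 'c' with length 2

2


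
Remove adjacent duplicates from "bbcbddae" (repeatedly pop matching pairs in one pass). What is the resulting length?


Input: bbcbddae
Stack-based adjacent duplicate removal:
  Read 'b': push. Stack: b
  Read 'b': matches stack top 'b' => pop. Stack: (empty)
  Read 'c': push. Stack: c
  Read 'b': push. Stack: cb
  Read 'd': push. Stack: cbd
  Read 'd': matches stack top 'd' => pop. Stack: cb
  Read 'a': push. Stack: cba
  Read 'e': push. Stack: cbae
Final stack: "cbae" (length 4)

4


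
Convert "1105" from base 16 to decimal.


Input: "1105" in base 16
Positional expansion:
  Digit '1' (value 1) x 16^3 = 4096
  Digit '1' (value 1) x 16^2 = 256
  Digit '0' (value 0) x 16^1 = 0
  Digit '5' (value 5) x 16^0 = 5
Sum = 4357

4357


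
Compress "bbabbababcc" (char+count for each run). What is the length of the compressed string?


Input: bbabbababcc
Runs:
  'b' x 2 => "b2"
  'a' x 1 => "a1"
  'b' x 2 => "b2"
  'a' x 1 => "a1"
  'b' x 1 => "b1"
  'a' x 1 => "a1"
  'b' x 1 => "b1"
  'c' x 2 => "c2"
Compressed: "b2a1b2a1b1a1b1c2"
Compressed length: 16

16


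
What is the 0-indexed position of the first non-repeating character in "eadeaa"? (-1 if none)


Input: eadeaa
Character frequencies:
  'a': 3
  'd': 1
  'e': 2
Scanning left to right for freq == 1:
  Position 0 ('e'): freq=2, skip
  Position 1 ('a'): freq=3, skip
  Position 2 ('d'): unique! => answer = 2

2


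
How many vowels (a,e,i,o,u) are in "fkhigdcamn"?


Input: fkhigdcamn
Checking each character:
  'f' at position 0: consonant
  'k' at position 1: consonant
  'h' at position 2: consonant
  'i' at position 3: vowel (running total: 1)
  'g' at position 4: consonant
  'd' at position 5: consonant
  'c' at position 6: consonant
  'a' at position 7: vowel (running total: 2)
  'm' at position 8: consonant
  'n' at position 9: consonant
Total vowels: 2

2


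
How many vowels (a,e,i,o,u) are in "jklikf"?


Input: jklikf
Checking each character:
  'j' at position 0: consonant
  'k' at position 1: consonant
  'l' at position 2: consonant
  'i' at position 3: vowel (running total: 1)
  'k' at position 4: consonant
  'f' at position 5: consonant
Total vowels: 1

1


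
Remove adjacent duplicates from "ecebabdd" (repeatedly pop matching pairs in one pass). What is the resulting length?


Input: ecebabdd
Stack-based adjacent duplicate removal:
  Read 'e': push. Stack: e
  Read 'c': push. Stack: ec
  Read 'e': push. Stack: ece
  Read 'b': push. Stack: eceb
  Read 'a': push. Stack: eceba
  Read 'b': push. Stack: ecebab
  Read 'd': push. Stack: ecebabd
  Read 'd': matches stack top 'd' => pop. Stack: ecebab
Final stack: "ecebab" (length 6)

6


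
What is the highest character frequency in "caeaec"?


Input: caeaec
Character counts:
  'a': 2
  'c': 2
  'e': 2
Maximum frequency: 2

2


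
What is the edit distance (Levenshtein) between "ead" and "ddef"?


Computing edit distance: "ead" -> "ddef"
DP table:
           d    d    e    f
      0    1    2    3    4
  e   1    1    2    2    3
  a   2    2    2    3    3
  d   3    2    2    3    4
Edit distance = dp[3][4] = 4

4


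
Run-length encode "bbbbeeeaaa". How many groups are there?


Input: bbbbeeeaaa
Scanning for consecutive runs:
  Group 1: 'b' x 4 (positions 0-3)
  Group 2: 'e' x 3 (positions 4-6)
  Group 3: 'a' x 3 (positions 7-9)
Total groups: 3

3


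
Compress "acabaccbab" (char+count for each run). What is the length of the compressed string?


Input: acabaccbab
Runs:
  'a' x 1 => "a1"
  'c' x 1 => "c1"
  'a' x 1 => "a1"
  'b' x 1 => "b1"
  'a' x 1 => "a1"
  'c' x 2 => "c2"
  'b' x 1 => "b1"
  'a' x 1 => "a1"
  'b' x 1 => "b1"
Compressed: "a1c1a1b1a1c2b1a1b1"
Compressed length: 18

18


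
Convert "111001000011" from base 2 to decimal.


Input: "111001000011" in base 2
Positional expansion:
  Digit '1' (value 1) x 2^11 = 2048
  Digit '1' (value 1) x 2^10 = 1024
  Digit '1' (value 1) x 2^9 = 512
  Digit '0' (value 0) x 2^8 = 0
  Digit '0' (value 0) x 2^7 = 0
  Digit '1' (value 1) x 2^6 = 64
  Digit '0' (value 0) x 2^5 = 0
  Digit '0' (value 0) x 2^4 = 0
  Digit '0' (value 0) x 2^3 = 0
  Digit '0' (value 0) x 2^2 = 0
  Digit '1' (value 1) x 2^1 = 2
  Digit '1' (value 1) x 2^0 = 1
Sum = 3651

3651


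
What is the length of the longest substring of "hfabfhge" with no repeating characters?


Input: "hfabfhge"
Sliding window (track last position of each char):
  Position 0 ('h'): window [0,0] length 1 -- new best
  Position 1 ('f'): window [0,1] length 2 -- new best
  Position 2 ('a'): window [0,2] length 3 -- new best
  Position 3 ('b'): window [0,3] length 4 -- new best
  Position 4 ('f'): repeat (last at 1), move window start to 2
  Position 4 ('f'): window [2,4] length 3
  Position 5 ('h'): window [2,5] length 4
  Position 6 ('g'): window [2,6] length 5 -- new best
  Position 7 ('e'): window [2,7] length 6 -- new best
Longest substring with no repeats: "abfhge" with length 6

6


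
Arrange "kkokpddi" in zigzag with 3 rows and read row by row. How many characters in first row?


Zigzag "kkokpddi" into 3 rows:
Placing characters:
  'k' => row 0
  'k' => row 1
  'o' => row 2
  'k' => row 1
  'p' => row 0
  'd' => row 1
  'd' => row 2
  'i' => row 1
Rows:
  Row 0: "kp"
  Row 1: "kkdi"
  Row 2: "od"
First row length: 2

2


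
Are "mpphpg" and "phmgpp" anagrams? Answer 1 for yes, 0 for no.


Strings: "mpphpg", "phmgpp"
Sorted first:  ghmppp
Sorted second: ghmppp
Sorted forms match => anagrams

1


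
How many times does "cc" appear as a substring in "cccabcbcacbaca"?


Searching for "cc" in "cccabcbcacbaca"
Scanning each position:
  Position 0: "cc" => MATCH
  Position 1: "cc" => MATCH
  Position 2: "ca" => no
  Position 3: "ab" => no
  Position 4: "bc" => no
  Position 5: "cb" => no
  Position 6: "bc" => no
  Position 7: "ca" => no
  Position 8: "ac" => no
  Position 9: "cb" => no
  Position 10: "ba" => no
  Position 11: "ac" => no
  Position 12: "ca" => no
Total occurrences: 2

2


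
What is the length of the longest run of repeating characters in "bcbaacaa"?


Input: "bcbaacaa"
Scanning for longest run:
  Position 1 ('c'): new char, reset run to 1
  Position 2 ('b'): new char, reset run to 1
  Position 3 ('a'): new char, reset run to 1
  Position 4 ('a'): continues run of 'a', length=2
  Position 5 ('c'): new char, reset run to 1
  Position 6 ('a'): new char, reset run to 1
  Position 7 ('a'): continues run of 'a', length=2
Longest run: 'a' with length 2

2


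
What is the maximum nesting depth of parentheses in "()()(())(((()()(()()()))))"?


Input: "()()(())(((()()(()()()))))"
Tracking depth:
  Position 0 '(': depth becomes 1
  Position 1 ')': depth becomes 0
  Position 2 '(': depth becomes 1
  Position 3 ')': depth becomes 0
  Position 4 '(': depth becomes 1
  Position 5 '(': depth becomes 2
  Position 6 ')': depth becomes 1
  Position 7 ')': depth becomes 0
  Position 8 '(': depth becomes 1
  Position 9 '(': depth becomes 2
  Position 10 '(': depth becomes 3
  Position 11 '(': depth becomes 4
  Position 12 ')': depth becomes 3
  Position 13 '(': depth becomes 4
  Position 14 ')': depth becomes 3
  Position 15 '(': depth becomes 4
  Position 16 '(': depth becomes 5
  Position 17 ')': depth becomes 4
  Position 18 '(': depth becomes 5
  Position 19 ')': depth becomes 4
  Position 20 '(': depth becomes 5
  Position 21 ')': depth becomes 4
  Position 22 ')': depth becomes 3
  Position 23 ')': depth becomes 2
  Position 24 ')': depth becomes 1
  Position 25 ')': depth becomes 0
Maximum depth reached: 5

5


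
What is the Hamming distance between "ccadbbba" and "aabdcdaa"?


Comparing "ccadbbba" and "aabdcdaa" position by position:
  Position 0: 'c' vs 'a' => differ
  Position 1: 'c' vs 'a' => differ
  Position 2: 'a' vs 'b' => differ
  Position 3: 'd' vs 'd' => same
  Position 4: 'b' vs 'c' => differ
  Position 5: 'b' vs 'd' => differ
  Position 6: 'b' vs 'a' => differ
  Position 7: 'a' vs 'a' => same
Total differences (Hamming distance): 6

6


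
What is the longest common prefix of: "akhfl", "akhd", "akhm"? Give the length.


Words: akhfl, akhd, akhm
  Position 0: all 'a' => match
  Position 1: all 'k' => match
  Position 2: all 'h' => match
  Position 3: ('f', 'd', 'm') => mismatch, stop
LCP = "akh" (length 3)

3


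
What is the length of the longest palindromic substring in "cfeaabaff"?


Input: "cfeaabaff"
Checking substrings for palindromes:
  [4:7] "aba" (len 3) => palindrome
  [3:5] "aa" (len 2) => palindrome
  [7:9] "ff" (len 2) => palindrome
Longest palindromic substring: "aba" with length 3

3


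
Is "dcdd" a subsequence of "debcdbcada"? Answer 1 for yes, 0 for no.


Check if "dcdd" is a subsequence of "debcdbcada"
Greedy scan:
  Position 0 ('d'): matches sub[0] = 'd'
  Position 1 ('e'): no match needed
  Position 2 ('b'): no match needed
  Position 3 ('c'): matches sub[1] = 'c'
  Position 4 ('d'): matches sub[2] = 'd'
  Position 5 ('b'): no match needed
  Position 6 ('c'): no match needed
  Position 7 ('a'): no match needed
  Position 8 ('d'): matches sub[3] = 'd'
  Position 9 ('a'): no match needed
All 4 characters matched => is a subsequence

1


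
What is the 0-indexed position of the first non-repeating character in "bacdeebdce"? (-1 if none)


Input: bacdeebdce
Character frequencies:
  'a': 1
  'b': 2
  'c': 2
  'd': 2
  'e': 3
Scanning left to right for freq == 1:
  Position 0 ('b'): freq=2, skip
  Position 1 ('a'): unique! => answer = 1

1


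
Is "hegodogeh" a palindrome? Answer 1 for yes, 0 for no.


Input: hegodogeh
Reversed: hegodogeh
  Compare pos 0 ('h') with pos 8 ('h'): match
  Compare pos 1 ('e') with pos 7 ('e'): match
  Compare pos 2 ('g') with pos 6 ('g'): match
  Compare pos 3 ('o') with pos 5 ('o'): match
Result: palindrome

1


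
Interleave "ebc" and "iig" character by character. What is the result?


Interleaving "ebc" and "iig":
  Position 0: 'e' from first, 'i' from second => "ei"
  Position 1: 'b' from first, 'i' from second => "bi"
  Position 2: 'c' from first, 'g' from second => "cg"
Result: eibicg

eibicg


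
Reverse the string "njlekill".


Input: njlekill
Reading characters right to left:
  Position 7: 'l'
  Position 6: 'l'
  Position 5: 'i'
  Position 4: 'k'
  Position 3: 'e'
  Position 2: 'l'
  Position 1: 'j'
  Position 0: 'n'
Reversed: llikeljn

llikeljn


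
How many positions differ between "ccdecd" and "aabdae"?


Comparing "ccdecd" and "aabdae" position by position:
  Position 0: 'c' vs 'a' => DIFFER
  Position 1: 'c' vs 'a' => DIFFER
  Position 2: 'd' vs 'b' => DIFFER
  Position 3: 'e' vs 'd' => DIFFER
  Position 4: 'c' vs 'a' => DIFFER
  Position 5: 'd' vs 'e' => DIFFER
Positions that differ: 6

6


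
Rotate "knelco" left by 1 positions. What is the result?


Input: "knelco", rotate left by 1
First 1 characters: "k"
Remaining characters: "nelco"
Concatenate remaining + first: "nelco" + "k" = "nelcok"

nelcok


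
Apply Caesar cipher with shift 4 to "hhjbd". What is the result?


Caesar cipher: shift "hhjbd" by 4
  'h' (pos 7) + 4 = pos 11 = 'l'
  'h' (pos 7) + 4 = pos 11 = 'l'
  'j' (pos 9) + 4 = pos 13 = 'n'
  'b' (pos 1) + 4 = pos 5 = 'f'
  'd' (pos 3) + 4 = pos 7 = 'h'
Result: llnfh

llnfh


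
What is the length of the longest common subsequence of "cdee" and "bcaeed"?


LCS of "cdee" and "bcaeed"
DP table:
           b    c    a    e    e    d
      0    0    0    0    0    0    0
  c   0    0    1    1    1    1    1
  d   0    0    1    1    1    1    2
  e   0    0    1    1    2    2    2
  e   0    0    1    1    2    3    3
LCS length = dp[4][6] = 3

3


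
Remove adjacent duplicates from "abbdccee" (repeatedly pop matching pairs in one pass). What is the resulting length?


Input: abbdccee
Stack-based adjacent duplicate removal:
  Read 'a': push. Stack: a
  Read 'b': push. Stack: ab
  Read 'b': matches stack top 'b' => pop. Stack: a
  Read 'd': push. Stack: ad
  Read 'c': push. Stack: adc
  Read 'c': matches stack top 'c' => pop. Stack: ad
  Read 'e': push. Stack: ade
  Read 'e': matches stack top 'e' => pop. Stack: ad
Final stack: "ad" (length 2)

2


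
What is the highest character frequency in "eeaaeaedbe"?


Input: eeaaeaedbe
Character counts:
  'a': 3
  'b': 1
  'd': 1
  'e': 5
Maximum frequency: 5

5


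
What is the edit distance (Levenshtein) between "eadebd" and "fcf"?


Computing edit distance: "eadebd" -> "fcf"
DP table:
           f    c    f
      0    1    2    3
  e   1    1    2    3
  a   2    2    2    3
  d   3    3    3    3
  e   4    4    4    4
  b   5    5    5    5
  d   6    6    6    6
Edit distance = dp[6][3] = 6

6


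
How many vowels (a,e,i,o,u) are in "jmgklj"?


Input: jmgklj
Checking each character:
  'j' at position 0: consonant
  'm' at position 1: consonant
  'g' at position 2: consonant
  'k' at position 3: consonant
  'l' at position 4: consonant
  'j' at position 5: consonant
Total vowels: 0

0


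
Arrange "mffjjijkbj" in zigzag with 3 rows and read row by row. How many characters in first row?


Zigzag "mffjjijkbj" into 3 rows:
Placing characters:
  'm' => row 0
  'f' => row 1
  'f' => row 2
  'j' => row 1
  'j' => row 0
  'i' => row 1
  'j' => row 2
  'k' => row 1
  'b' => row 0
  'j' => row 1
Rows:
  Row 0: "mjb"
  Row 1: "fjikj"
  Row 2: "fj"
First row length: 3

3


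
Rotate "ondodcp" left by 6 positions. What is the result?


Input: "ondodcp", rotate left by 6
First 6 characters: "ondodc"
Remaining characters: "p"
Concatenate remaining + first: "p" + "ondodc" = "pondodc"

pondodc


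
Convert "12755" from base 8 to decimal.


Input: "12755" in base 8
Positional expansion:
  Digit '1' (value 1) x 8^4 = 4096
  Digit '2' (value 2) x 8^3 = 1024
  Digit '7' (value 7) x 8^2 = 448
  Digit '5' (value 5) x 8^1 = 40
  Digit '5' (value 5) x 8^0 = 5
Sum = 5613

5613


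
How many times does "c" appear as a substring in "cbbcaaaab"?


Searching for "c" in "cbbcaaaab"
Scanning each position:
  Position 0: "c" => MATCH
  Position 1: "b" => no
  Position 2: "b" => no
  Position 3: "c" => MATCH
  Position 4: "a" => no
  Position 5: "a" => no
  Position 6: "a" => no
  Position 7: "a" => no
  Position 8: "b" => no
Total occurrences: 2

2


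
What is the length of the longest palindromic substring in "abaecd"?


Input: "abaecd"
Checking substrings for palindromes:
  [0:3] "aba" (len 3) => palindrome
Longest palindromic substring: "aba" with length 3

3


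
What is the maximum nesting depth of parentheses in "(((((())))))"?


Input: "(((((())))))"
Tracking depth:
  Position 0 '(': depth becomes 1
  Position 1 '(': depth becomes 2
  Position 2 '(': depth becomes 3
  Position 3 '(': depth becomes 4
  Position 4 '(': depth becomes 5
  Position 5 '(': depth becomes 6
  Position 6 ')': depth becomes 5
  Position 7 ')': depth becomes 4
  Position 8 ')': depth becomes 3
  Position 9 ')': depth becomes 2
  Position 10 ')': depth becomes 1
  Position 11 ')': depth becomes 0
Maximum depth reached: 6

6


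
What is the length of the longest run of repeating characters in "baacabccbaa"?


Input: "baacabccbaa"
Scanning for longest run:
  Position 1 ('a'): new char, reset run to 1
  Position 2 ('a'): continues run of 'a', length=2
  Position 3 ('c'): new char, reset run to 1
  Position 4 ('a'): new char, reset run to 1
  Position 5 ('b'): new char, reset run to 1
  Position 6 ('c'): new char, reset run to 1
  Position 7 ('c'): continues run of 'c', length=2
  Position 8 ('b'): new char, reset run to 1
  Position 9 ('a'): new char, reset run to 1
  Position 10 ('a'): continues run of 'a', length=2
Longest run: 'a' with length 2

2


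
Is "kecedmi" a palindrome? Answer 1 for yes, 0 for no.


Input: kecedmi
Reversed: imdecek
  Compare pos 0 ('k') with pos 6 ('i'): MISMATCH
  Compare pos 1 ('e') with pos 5 ('m'): MISMATCH
  Compare pos 2 ('c') with pos 4 ('d'): MISMATCH
Result: not a palindrome

0


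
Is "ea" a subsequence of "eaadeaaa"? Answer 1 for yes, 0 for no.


Check if "ea" is a subsequence of "eaadeaaa"
Greedy scan:
  Position 0 ('e'): matches sub[0] = 'e'
  Position 1 ('a'): matches sub[1] = 'a'
  Position 2 ('a'): no match needed
  Position 3 ('d'): no match needed
  Position 4 ('e'): no match needed
  Position 5 ('a'): no match needed
  Position 6 ('a'): no match needed
  Position 7 ('a'): no match needed
All 2 characters matched => is a subsequence

1


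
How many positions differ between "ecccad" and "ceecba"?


Comparing "ecccad" and "ceecba" position by position:
  Position 0: 'e' vs 'c' => DIFFER
  Position 1: 'c' vs 'e' => DIFFER
  Position 2: 'c' vs 'e' => DIFFER
  Position 3: 'c' vs 'c' => same
  Position 4: 'a' vs 'b' => DIFFER
  Position 5: 'd' vs 'a' => DIFFER
Positions that differ: 5

5


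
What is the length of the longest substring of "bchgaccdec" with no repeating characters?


Input: "bchgaccdec"
Sliding window (track last position of each char):
  Position 0 ('b'): window [0,0] length 1 -- new best
  Position 1 ('c'): window [0,1] length 2 -- new best
  Position 2 ('h'): window [0,2] length 3 -- new best
  Position 3 ('g'): window [0,3] length 4 -- new best
  Position 4 ('a'): window [0,4] length 5 -- new best
  Position 5 ('c'): repeat (last at 1), move window start to 2
  Position 5 ('c'): window [2,5] length 4
  Position 6 ('c'): repeat (last at 5), move window start to 6
  Position 6 ('c'): window [6,6] length 1
  Position 7 ('d'): window [6,7] length 2
  Position 8 ('e'): window [6,8] length 3
  Position 9 ('c'): repeat (last at 6), move window start to 7
  Position 9 ('c'): window [7,9] length 3
Longest substring with no repeats: "bchga" with length 5

5


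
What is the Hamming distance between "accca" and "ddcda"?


Comparing "accca" and "ddcda" position by position:
  Position 0: 'a' vs 'd' => differ
  Position 1: 'c' vs 'd' => differ
  Position 2: 'c' vs 'c' => same
  Position 3: 'c' vs 'd' => differ
  Position 4: 'a' vs 'a' => same
Total differences (Hamming distance): 3

3


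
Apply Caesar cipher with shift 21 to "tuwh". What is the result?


Caesar cipher: shift "tuwh" by 21
  't' (pos 19) + 21 = pos 14 = 'o'
  'u' (pos 20) + 21 = pos 15 = 'p'
  'w' (pos 22) + 21 = pos 17 = 'r'
  'h' (pos 7) + 21 = pos 2 = 'c'
Result: oprc

oprc


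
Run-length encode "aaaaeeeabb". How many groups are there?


Input: aaaaeeeabb
Scanning for consecutive runs:
  Group 1: 'a' x 4 (positions 0-3)
  Group 2: 'e' x 3 (positions 4-6)
  Group 3: 'a' x 1 (positions 7-7)
  Group 4: 'b' x 2 (positions 8-9)
Total groups: 4

4


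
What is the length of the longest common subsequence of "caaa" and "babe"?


LCS of "caaa" and "babe"
DP table:
           b    a    b    e
      0    0    0    0    0
  c   0    0    0    0    0
  a   0    0    1    1    1
  a   0    0    1    1    1
  a   0    0    1    1    1
LCS length = dp[4][4] = 1

1


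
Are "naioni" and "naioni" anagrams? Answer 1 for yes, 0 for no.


Strings: "naioni", "naioni"
Sorted first:  aiinno
Sorted second: aiinno
Sorted forms match => anagrams

1


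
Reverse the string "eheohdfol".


Input: eheohdfol
Reading characters right to left:
  Position 8: 'l'
  Position 7: 'o'
  Position 6: 'f'
  Position 5: 'd'
  Position 4: 'h'
  Position 3: 'o'
  Position 2: 'e'
  Position 1: 'h'
  Position 0: 'e'
Reversed: lofdhoehe

lofdhoehe


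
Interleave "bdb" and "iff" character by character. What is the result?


Interleaving "bdb" and "iff":
  Position 0: 'b' from first, 'i' from second => "bi"
  Position 1: 'd' from first, 'f' from second => "df"
  Position 2: 'b' from first, 'f' from second => "bf"
Result: bidfbf

bidfbf


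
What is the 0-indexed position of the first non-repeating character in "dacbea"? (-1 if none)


Input: dacbea
Character frequencies:
  'a': 2
  'b': 1
  'c': 1
  'd': 1
  'e': 1
Scanning left to right for freq == 1:
  Position 0 ('d'): unique! => answer = 0

0


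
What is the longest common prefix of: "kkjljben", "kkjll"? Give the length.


Words: kkjljben, kkjll
  Position 0: all 'k' => match
  Position 1: all 'k' => match
  Position 2: all 'j' => match
  Position 3: all 'l' => match
  Position 4: ('j', 'l') => mismatch, stop
LCP = "kkjl" (length 4)

4


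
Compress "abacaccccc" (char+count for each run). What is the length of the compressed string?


Input: abacaccccc
Runs:
  'a' x 1 => "a1"
  'b' x 1 => "b1"
  'a' x 1 => "a1"
  'c' x 1 => "c1"
  'a' x 1 => "a1"
  'c' x 5 => "c5"
Compressed: "a1b1a1c1a1c5"
Compressed length: 12

12


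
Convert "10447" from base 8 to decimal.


Input: "10447" in base 8
Positional expansion:
  Digit '1' (value 1) x 8^4 = 4096
  Digit '0' (value 0) x 8^3 = 0
  Digit '4' (value 4) x 8^2 = 256
  Digit '4' (value 4) x 8^1 = 32
  Digit '7' (value 7) x 8^0 = 7
Sum = 4391

4391


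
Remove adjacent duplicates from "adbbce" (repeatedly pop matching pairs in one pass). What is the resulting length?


Input: adbbce
Stack-based adjacent duplicate removal:
  Read 'a': push. Stack: a
  Read 'd': push. Stack: ad
  Read 'b': push. Stack: adb
  Read 'b': matches stack top 'b' => pop. Stack: ad
  Read 'c': push. Stack: adc
  Read 'e': push. Stack: adce
Final stack: "adce" (length 4)

4


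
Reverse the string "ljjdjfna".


Input: ljjdjfna
Reading characters right to left:
  Position 7: 'a'
  Position 6: 'n'
  Position 5: 'f'
  Position 4: 'j'
  Position 3: 'd'
  Position 2: 'j'
  Position 1: 'j'
  Position 0: 'l'
Reversed: anfjdjjl

anfjdjjl


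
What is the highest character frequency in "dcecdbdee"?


Input: dcecdbdee
Character counts:
  'b': 1
  'c': 2
  'd': 3
  'e': 3
Maximum frequency: 3

3


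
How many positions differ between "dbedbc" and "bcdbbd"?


Comparing "dbedbc" and "bcdbbd" position by position:
  Position 0: 'd' vs 'b' => DIFFER
  Position 1: 'b' vs 'c' => DIFFER
  Position 2: 'e' vs 'd' => DIFFER
  Position 3: 'd' vs 'b' => DIFFER
  Position 4: 'b' vs 'b' => same
  Position 5: 'c' vs 'd' => DIFFER
Positions that differ: 5

5


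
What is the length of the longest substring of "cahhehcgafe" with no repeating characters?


Input: "cahhehcgafe"
Sliding window (track last position of each char):
  Position 0 ('c'): window [0,0] length 1 -- new best
  Position 1 ('a'): window [0,1] length 2 -- new best
  Position 2 ('h'): window [0,2] length 3 -- new best
  Position 3 ('h'): repeat (last at 2), move window start to 3
  Position 3 ('h'): window [3,3] length 1
  Position 4 ('e'): window [3,4] length 2
  Position 5 ('h'): repeat (last at 3), move window start to 4
  Position 5 ('h'): window [4,5] length 2
  Position 6 ('c'): window [4,6] length 3
  Position 7 ('g'): window [4,7] length 4 -- new best
  Position 8 ('a'): window [4,8] length 5 -- new best
  Position 9 ('f'): window [4,9] length 6 -- new best
  Position 10 ('e'): repeat (last at 4), move window start to 5
  Position 10 ('e'): window [5,10] length 6
Longest substring with no repeats: "ehcgaf" with length 6

6


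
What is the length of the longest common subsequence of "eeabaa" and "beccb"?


LCS of "eeabaa" and "beccb"
DP table:
           b    e    c    c    b
      0    0    0    0    0    0
  e   0    0    1    1    1    1
  e   0    0    1    1    1    1
  a   0    0    1    1    1    1
  b   0    1    1    1    1    2
  a   0    1    1    1    1    2
  a   0    1    1    1    1    2
LCS length = dp[6][5] = 2

2


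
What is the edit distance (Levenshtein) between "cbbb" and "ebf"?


Computing edit distance: "cbbb" -> "ebf"
DP table:
           e    b    f
      0    1    2    3
  c   1    1    2    3
  b   2    2    1    2
  b   3    3    2    2
  b   4    4    3    3
Edit distance = dp[4][3] = 3

3


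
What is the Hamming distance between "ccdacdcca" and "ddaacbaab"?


Comparing "ccdacdcca" and "ddaacbaab" position by position:
  Position 0: 'c' vs 'd' => differ
  Position 1: 'c' vs 'd' => differ
  Position 2: 'd' vs 'a' => differ
  Position 3: 'a' vs 'a' => same
  Position 4: 'c' vs 'c' => same
  Position 5: 'd' vs 'b' => differ
  Position 6: 'c' vs 'a' => differ
  Position 7: 'c' vs 'a' => differ
  Position 8: 'a' vs 'b' => differ
Total differences (Hamming distance): 7

7


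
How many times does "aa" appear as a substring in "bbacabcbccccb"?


Searching for "aa" in "bbacabcbccccb"
Scanning each position:
  Position 0: "bb" => no
  Position 1: "ba" => no
  Position 2: "ac" => no
  Position 3: "ca" => no
  Position 4: "ab" => no
  Position 5: "bc" => no
  Position 6: "cb" => no
  Position 7: "bc" => no
  Position 8: "cc" => no
  Position 9: "cc" => no
  Position 10: "cc" => no
  Position 11: "cb" => no
Total occurrences: 0

0


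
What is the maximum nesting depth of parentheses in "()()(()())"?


Input: "()()(()())"
Tracking depth:
  Position 0 '(': depth becomes 1
  Position 1 ')': depth becomes 0
  Position 2 '(': depth becomes 1
  Position 3 ')': depth becomes 0
  Position 4 '(': depth becomes 1
  Position 5 '(': depth becomes 2
  Position 6 ')': depth becomes 1
  Position 7 '(': depth becomes 2
  Position 8 ')': depth becomes 1
  Position 9 ')': depth becomes 0
Maximum depth reached: 2

2


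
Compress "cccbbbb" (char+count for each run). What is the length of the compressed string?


Input: cccbbbb
Runs:
  'c' x 3 => "c3"
  'b' x 4 => "b4"
Compressed: "c3b4"
Compressed length: 4

4


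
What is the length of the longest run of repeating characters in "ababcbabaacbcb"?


Input: "ababcbabaacbcb"
Scanning for longest run:
  Position 1 ('b'): new char, reset run to 1
  Position 2 ('a'): new char, reset run to 1
  Position 3 ('b'): new char, reset run to 1
  Position 4 ('c'): new char, reset run to 1
  Position 5 ('b'): new char, reset run to 1
  Position 6 ('a'): new char, reset run to 1
  Position 7 ('b'): new char, reset run to 1
  Position 8 ('a'): new char, reset run to 1
  Position 9 ('a'): continues run of 'a', length=2
  Position 10 ('c'): new char, reset run to 1
  Position 11 ('b'): new char, reset run to 1
  Position 12 ('c'): new char, reset run to 1
  Position 13 ('b'): new char, reset run to 1
Longest run: 'a' with length 2

2


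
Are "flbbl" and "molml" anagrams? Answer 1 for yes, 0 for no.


Strings: "flbbl", "molml"
Sorted first:  bbfll
Sorted second: llmmo
Differ at position 0: 'b' vs 'l' => not anagrams

0


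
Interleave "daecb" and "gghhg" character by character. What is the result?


Interleaving "daecb" and "gghhg":
  Position 0: 'd' from first, 'g' from second => "dg"
  Position 1: 'a' from first, 'g' from second => "ag"
  Position 2: 'e' from first, 'h' from second => "eh"
  Position 3: 'c' from first, 'h' from second => "ch"
  Position 4: 'b' from first, 'g' from second => "bg"
Result: dgagehchbg

dgagehchbg


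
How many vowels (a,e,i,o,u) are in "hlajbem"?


Input: hlajbem
Checking each character:
  'h' at position 0: consonant
  'l' at position 1: consonant
  'a' at position 2: vowel (running total: 1)
  'j' at position 3: consonant
  'b' at position 4: consonant
  'e' at position 5: vowel (running total: 2)
  'm' at position 6: consonant
Total vowels: 2

2


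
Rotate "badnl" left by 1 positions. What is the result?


Input: "badnl", rotate left by 1
First 1 characters: "b"
Remaining characters: "adnl"
Concatenate remaining + first: "adnl" + "b" = "adnlb"

adnlb


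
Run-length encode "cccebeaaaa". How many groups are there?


Input: cccebeaaaa
Scanning for consecutive runs:
  Group 1: 'c' x 3 (positions 0-2)
  Group 2: 'e' x 1 (positions 3-3)
  Group 3: 'b' x 1 (positions 4-4)
  Group 4: 'e' x 1 (positions 5-5)
  Group 5: 'a' x 4 (positions 6-9)
Total groups: 5

5


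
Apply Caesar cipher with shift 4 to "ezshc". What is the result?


Caesar cipher: shift "ezshc" by 4
  'e' (pos 4) + 4 = pos 8 = 'i'
  'z' (pos 25) + 4 = pos 3 = 'd'
  's' (pos 18) + 4 = pos 22 = 'w'
  'h' (pos 7) + 4 = pos 11 = 'l'
  'c' (pos 2) + 4 = pos 6 = 'g'
Result: idwlg

idwlg


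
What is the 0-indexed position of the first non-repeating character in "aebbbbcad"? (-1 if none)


Input: aebbbbcad
Character frequencies:
  'a': 2
  'b': 4
  'c': 1
  'd': 1
  'e': 1
Scanning left to right for freq == 1:
  Position 0 ('a'): freq=2, skip
  Position 1 ('e'): unique! => answer = 1

1


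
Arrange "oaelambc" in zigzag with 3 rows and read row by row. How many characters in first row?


Zigzag "oaelambc" into 3 rows:
Placing characters:
  'o' => row 0
  'a' => row 1
  'e' => row 2
  'l' => row 1
  'a' => row 0
  'm' => row 1
  'b' => row 2
  'c' => row 1
Rows:
  Row 0: "oa"
  Row 1: "almc"
  Row 2: "eb"
First row length: 2

2


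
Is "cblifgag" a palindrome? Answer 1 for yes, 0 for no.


Input: cblifgag
Reversed: gagfilbc
  Compare pos 0 ('c') with pos 7 ('g'): MISMATCH
  Compare pos 1 ('b') with pos 6 ('a'): MISMATCH
  Compare pos 2 ('l') with pos 5 ('g'): MISMATCH
  Compare pos 3 ('i') with pos 4 ('f'): MISMATCH
Result: not a palindrome

0


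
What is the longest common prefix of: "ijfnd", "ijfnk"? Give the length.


Words: ijfnd, ijfnk
  Position 0: all 'i' => match
  Position 1: all 'j' => match
  Position 2: all 'f' => match
  Position 3: all 'n' => match
  Position 4: ('d', 'k') => mismatch, stop
LCP = "ijfn" (length 4)

4


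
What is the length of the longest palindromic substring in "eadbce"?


Input: "eadbce"
Checking substrings for palindromes:
  No multi-char palindromic substrings found
Longest palindromic substring: "e" with length 1

1


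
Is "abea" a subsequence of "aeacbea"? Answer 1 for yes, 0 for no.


Check if "abea" is a subsequence of "aeacbea"
Greedy scan:
  Position 0 ('a'): matches sub[0] = 'a'
  Position 1 ('e'): no match needed
  Position 2 ('a'): no match needed
  Position 3 ('c'): no match needed
  Position 4 ('b'): matches sub[1] = 'b'
  Position 5 ('e'): matches sub[2] = 'e'
  Position 6 ('a'): matches sub[3] = 'a'
All 4 characters matched => is a subsequence

1


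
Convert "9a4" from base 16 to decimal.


Input: "9a4" in base 16
Positional expansion:
  Digit '9' (value 9) x 16^2 = 2304
  Digit 'a' (value 10) x 16^1 = 160
  Digit '4' (value 4) x 16^0 = 4
Sum = 2468

2468


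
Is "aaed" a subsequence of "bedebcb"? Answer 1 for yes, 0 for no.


Check if "aaed" is a subsequence of "bedebcb"
Greedy scan:
  Position 0 ('b'): no match needed
  Position 1 ('e'): no match needed
  Position 2 ('d'): no match needed
  Position 3 ('e'): no match needed
  Position 4 ('b'): no match needed
  Position 5 ('c'): no match needed
  Position 6 ('b'): no match needed
Only matched 0/4 characters => not a subsequence

0


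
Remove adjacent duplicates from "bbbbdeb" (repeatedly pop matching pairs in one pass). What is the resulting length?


Input: bbbbdeb
Stack-based adjacent duplicate removal:
  Read 'b': push. Stack: b
  Read 'b': matches stack top 'b' => pop. Stack: (empty)
  Read 'b': push. Stack: b
  Read 'b': matches stack top 'b' => pop. Stack: (empty)
  Read 'd': push. Stack: d
  Read 'e': push. Stack: de
  Read 'b': push. Stack: deb
Final stack: "deb" (length 3)

3


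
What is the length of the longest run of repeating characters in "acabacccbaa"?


Input: "acabacccbaa"
Scanning for longest run:
  Position 1 ('c'): new char, reset run to 1
  Position 2 ('a'): new char, reset run to 1
  Position 3 ('b'): new char, reset run to 1
  Position 4 ('a'): new char, reset run to 1
  Position 5 ('c'): new char, reset run to 1
  Position 6 ('c'): continues run of 'c', length=2
  Position 7 ('c'): continues run of 'c', length=3
  Position 8 ('b'): new char, reset run to 1
  Position 9 ('a'): new char, reset run to 1
  Position 10 ('a'): continues run of 'a', length=2
Longest run: 'c' with length 3

3


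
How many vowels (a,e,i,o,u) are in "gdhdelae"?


Input: gdhdelae
Checking each character:
  'g' at position 0: consonant
  'd' at position 1: consonant
  'h' at position 2: consonant
  'd' at position 3: consonant
  'e' at position 4: vowel (running total: 1)
  'l' at position 5: consonant
  'a' at position 6: vowel (running total: 2)
  'e' at position 7: vowel (running total: 3)
Total vowels: 3

3


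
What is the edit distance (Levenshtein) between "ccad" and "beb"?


Computing edit distance: "ccad" -> "beb"
DP table:
           b    e    b
      0    1    2    3
  c   1    1    2    3
  c   2    2    2    3
  a   3    3    3    3
  d   4    4    4    4
Edit distance = dp[4][3] = 4

4


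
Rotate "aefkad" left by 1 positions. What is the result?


Input: "aefkad", rotate left by 1
First 1 characters: "a"
Remaining characters: "efkad"
Concatenate remaining + first: "efkad" + "a" = "efkada"

efkada
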